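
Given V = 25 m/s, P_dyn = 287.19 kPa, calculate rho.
Formula: P_{dyn} = \frac{1}{2} \rho V^2
Substituting knowns: 287.19 = 0.5·rho·25²/1000
Solving for rho: rho = 2·(287.19·1000)/25² = 919 kg/m³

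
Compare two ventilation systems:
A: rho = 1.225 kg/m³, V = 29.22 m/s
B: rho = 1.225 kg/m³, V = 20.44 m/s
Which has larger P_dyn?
P_dyn(A) = 0.523 kPa, P_dyn(B) = 0.2559 kPa. Answer: A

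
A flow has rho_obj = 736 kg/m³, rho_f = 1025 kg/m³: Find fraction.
Formula: f_{sub} = \frac{\rho_{obj}}{\rho_f}
fraction = 736/1025 = 0.718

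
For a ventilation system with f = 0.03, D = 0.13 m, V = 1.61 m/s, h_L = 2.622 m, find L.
Formula: h_L = f \frac{L}{D} \frac{V^2}{2g}
Substituting knowns: 2.622 = 0.03·(L/0.13)·1.61²/(2·9.81)
Solving for L: L = 2.622·2·9.81·0.13/(0.03·1.61²) = 86 m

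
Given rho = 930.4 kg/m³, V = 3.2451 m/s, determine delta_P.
Formula: V = \sqrt{\frac{2 \Delta P}{\rho}}
Substituting knowns: 3.2451 = √(2·(delta_P·1000)/930.4)
Solving for delta_P: delta_P = 3.2451²·930.4/2/1000 = 4.899 kPa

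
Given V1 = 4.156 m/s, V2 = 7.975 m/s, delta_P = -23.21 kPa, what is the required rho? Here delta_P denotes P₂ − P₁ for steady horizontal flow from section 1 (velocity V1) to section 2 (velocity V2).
Formula: \Delta P = \frac{1}{2} \rho (V_1^2 - V_2^2)
Substituting knowns: -23.21 = 0.5·rho·(4.156² − 7.975²)/1000
Solving for rho: rho = 2·(-23.21·1000)/(4.156² − 7.975²) = 1002 kg/m³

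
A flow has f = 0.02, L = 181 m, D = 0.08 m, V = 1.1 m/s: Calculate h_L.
Formula: h_L = f \frac{L}{D} \frac{V^2}{2g}
h_L = 0.02·(181/0.08)·1.1²/(2·9.81) = 2.791 m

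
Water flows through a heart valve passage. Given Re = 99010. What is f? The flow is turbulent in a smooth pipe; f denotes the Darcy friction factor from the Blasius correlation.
Formula: f = \frac{0.316}{Re^{0.25}}
f = 0.316/99010^0.25 = 0.01781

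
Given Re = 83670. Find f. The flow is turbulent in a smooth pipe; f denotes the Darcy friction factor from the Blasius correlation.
Formula: f = \frac{0.316}{Re^{0.25}}
f = 0.316/83670^0.25 = 0.01858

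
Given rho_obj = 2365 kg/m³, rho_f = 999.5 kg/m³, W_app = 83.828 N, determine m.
Formula: W_{app} = mg\left(1 - \frac{\rho_f}{\rho_{obj}}\right)
Substituting knowns: 83.828 = m·9.81·(1 − 999.5/2365)
Solving for m: m = 83.828/(9.81·(1 − 999.5/2365)) = 14.8 kg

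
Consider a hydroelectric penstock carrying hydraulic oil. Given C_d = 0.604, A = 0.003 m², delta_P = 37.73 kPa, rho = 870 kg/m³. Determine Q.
Formula: Q = C_d A \sqrt{\frac{2 \Delta P}{\rho}}
Q = 0.604·0.003·√(2·(37.73·1000)/870)·1000 = 16.88 L/s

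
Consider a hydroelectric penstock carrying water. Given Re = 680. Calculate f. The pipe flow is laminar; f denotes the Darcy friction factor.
Formula: f = \frac{64}{Re}
f = 64/680 = 0.09412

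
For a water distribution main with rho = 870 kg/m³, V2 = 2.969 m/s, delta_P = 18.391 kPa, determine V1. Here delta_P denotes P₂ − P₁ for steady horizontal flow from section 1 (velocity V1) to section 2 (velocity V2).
Formula: \Delta P = \frac{1}{2} \rho (V_1^2 - V_2^2)
Substituting knowns: 18.391 = 0.5·870·(V1² − 2.969²)/1000
Solving for V1: V1 = √(2.969² + 2·(18.391·1000)/870) = 7.148 m/s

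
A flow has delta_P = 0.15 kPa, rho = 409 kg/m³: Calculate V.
Formula: V = \sqrt{\frac{2 \Delta P}{\rho}}
V = √(2·(0.15·1000)/409) = 0.8564 m/s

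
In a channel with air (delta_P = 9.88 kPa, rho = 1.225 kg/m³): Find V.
Formula: V = \sqrt{\frac{2 \Delta P}{\rho}}
V = √(2·(9.88·1000)/1.225) = 127 m/s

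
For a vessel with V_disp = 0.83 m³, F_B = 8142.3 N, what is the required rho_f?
Formula: F_B = \rho_f g V_{disp}
Substituting knowns: 8142.3 = rho_f·9.81·0.83
Solving for rho_f: rho_f = 8142.3/(9.81·0.83) = 1000 kg/m³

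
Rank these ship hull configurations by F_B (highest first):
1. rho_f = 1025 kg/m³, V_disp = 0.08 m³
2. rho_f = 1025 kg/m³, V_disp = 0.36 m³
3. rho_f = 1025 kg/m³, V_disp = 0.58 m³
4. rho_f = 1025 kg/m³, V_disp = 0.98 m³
Case 1: F_B = 804.4 N
Case 2: F_B = 3620 N
Case 3: F_B = 5832 N
Case 4: F_B = 9854 N
Ranking (highest first): 4, 3, 2, 1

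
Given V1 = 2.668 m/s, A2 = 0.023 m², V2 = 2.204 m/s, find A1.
Formula: V_2 = \frac{A_1 V_1}{A_2}
Substituting knowns: 2.204 = A1·2.668/0.023
Solving for A1: A1 = 2.204·0.023/2.668 = 0.019 m²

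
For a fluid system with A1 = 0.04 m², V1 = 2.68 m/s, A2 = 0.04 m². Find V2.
Formula: V_2 = \frac{A_1 V_1}{A_2}
V2 = 0.04·2.68/0.04 = 2.68 m/s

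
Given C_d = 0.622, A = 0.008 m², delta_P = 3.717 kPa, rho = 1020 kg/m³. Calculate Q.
Formula: Q = C_d A \sqrt{\frac{2 \Delta P}{\rho}}
Q = 0.622·0.008·√(2·(3.717·1000)/1020)·1000 = 13.43 L/s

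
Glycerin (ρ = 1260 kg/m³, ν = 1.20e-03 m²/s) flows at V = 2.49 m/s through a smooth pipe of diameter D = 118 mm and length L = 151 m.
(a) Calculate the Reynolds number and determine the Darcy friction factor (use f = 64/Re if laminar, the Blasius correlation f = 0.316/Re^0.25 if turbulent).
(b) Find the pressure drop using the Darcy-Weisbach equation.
(a) Re = V·D/ν = 2.49·0.118/1.20e-03 = 244.85 → laminar (Re < 2300); f = 64/Re = 64/244.85 = 0.26138
(b) Darcy-Weisbach: ΔP = f·(L/D)·½ρV²/1000 = 0.26138·(151/0.118)·½·1260·2.49²/1000 = 1306 kPa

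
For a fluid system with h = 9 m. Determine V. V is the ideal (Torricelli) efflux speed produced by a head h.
Formula: V = \sqrt{2 g h}
V = √(2·9.81·9) = 13.29 m/s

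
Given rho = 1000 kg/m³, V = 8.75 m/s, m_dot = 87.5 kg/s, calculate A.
Formula: \dot{m} = \rho A V
Substituting knowns: 87.5 = 1000·A·8.75
Solving for A: A = 87.5/(1000·8.75) = 0.01 m²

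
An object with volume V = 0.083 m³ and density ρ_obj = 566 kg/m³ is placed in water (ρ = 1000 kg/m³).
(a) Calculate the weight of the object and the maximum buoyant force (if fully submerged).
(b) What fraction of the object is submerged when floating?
(a) W=rho_obj*g*V=566*9.81*0.083=460.9 N; F_B(max)=rho*g*V=1000*9.81*0.083=814.2 N
(b) Floating fraction=rho_obj/rho=566/1000=0.566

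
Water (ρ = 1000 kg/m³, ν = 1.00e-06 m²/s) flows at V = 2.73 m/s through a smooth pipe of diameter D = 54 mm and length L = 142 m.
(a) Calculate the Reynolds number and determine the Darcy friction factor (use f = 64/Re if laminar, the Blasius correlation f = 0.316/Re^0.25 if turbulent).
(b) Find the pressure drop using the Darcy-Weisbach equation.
(a) Re = V·D/ν = 2.73·0.054/1.00e-06 = 147420 → turbulent (Re > 4000); f = 0.316/Re^0.25 = 0.316/147420^0.25 = 0.016127 (Blasius is strictly valid for Re ≲ 1e5; used here as the smooth-pipe estimate the problem specifies)
(b) Darcy-Weisbach: ΔP = f·(L/D)·½ρV²/1000 = 0.016127·(142/0.054)·½·1000·2.73²/1000 = 158 kPa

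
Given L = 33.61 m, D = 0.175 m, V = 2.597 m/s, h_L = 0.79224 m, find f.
Formula: h_L = f \frac{L}{D} \frac{V^2}{2g}
Substituting knowns: 0.79224 = f·(33.61/0.175)·2.597²/(2·9.81)
Solving for f: f = 0.79224·2·9.81/((33.61/0.175)·2.597²) = 0.012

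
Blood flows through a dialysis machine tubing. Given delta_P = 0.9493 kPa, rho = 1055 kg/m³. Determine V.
Formula: V = \sqrt{\frac{2 \Delta P}{\rho}}
V = √(2·(0.9493·1000)/1055) = 1.341 m/s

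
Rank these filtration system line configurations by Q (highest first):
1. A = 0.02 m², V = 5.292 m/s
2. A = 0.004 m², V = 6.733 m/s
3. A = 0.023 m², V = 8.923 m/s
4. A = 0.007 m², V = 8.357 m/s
Case 1: Q = 105.8 L/s
Case 2: Q = 26.93 L/s
Case 3: Q = 205.2 L/s
Case 4: Q = 58.5 L/s
Ranking (highest first): 3, 1, 4, 2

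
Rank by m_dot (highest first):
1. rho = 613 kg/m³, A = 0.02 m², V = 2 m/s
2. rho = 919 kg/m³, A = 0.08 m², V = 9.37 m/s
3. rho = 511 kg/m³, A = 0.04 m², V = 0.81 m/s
Case 1: m_dot = 24.52 kg/s
Case 2: m_dot = 688.9 kg/s
Case 3: m_dot = 16.56 kg/s
Ranking (highest first): 2, 1, 3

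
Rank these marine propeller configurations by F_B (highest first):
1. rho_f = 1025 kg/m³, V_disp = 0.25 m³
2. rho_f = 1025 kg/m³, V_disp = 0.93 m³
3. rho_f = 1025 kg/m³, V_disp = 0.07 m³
Case 1: F_B = 2514 N
Case 2: F_B = 9351 N
Case 3: F_B = 703.9 N
Ranking (highest first): 2, 1, 3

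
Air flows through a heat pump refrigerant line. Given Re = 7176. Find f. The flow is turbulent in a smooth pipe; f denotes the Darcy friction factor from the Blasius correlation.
Formula: f = \frac{0.316}{Re^{0.25}}
f = 0.316/7176^0.25 = 0.03433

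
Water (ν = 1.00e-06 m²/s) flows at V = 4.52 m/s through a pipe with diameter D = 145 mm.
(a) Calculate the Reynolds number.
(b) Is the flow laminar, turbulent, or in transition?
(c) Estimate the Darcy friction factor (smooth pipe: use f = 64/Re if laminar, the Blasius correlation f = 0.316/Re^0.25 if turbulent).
(a) Re = V·D/ν = 4.52·0.145/1.00e-06 = 655400
(b) Flow regime: turbulent (Re > 4000)
(c) Friction factor: f = 0.316/Re^0.25 = 0.316/655400^0.25 = 0.01111 (Blasius is strictly valid for Re ≲ 1e5; used here as the smooth-pipe estimate the problem specifies)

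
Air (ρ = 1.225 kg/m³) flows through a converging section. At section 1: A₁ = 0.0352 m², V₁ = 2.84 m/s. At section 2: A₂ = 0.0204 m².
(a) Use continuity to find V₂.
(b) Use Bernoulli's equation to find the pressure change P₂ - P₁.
(a) Continuity: A₁V₁=A₂V₂ -> V₂=A₁V₁/A₂=0.0352*2.84/0.0204=4.90 m/s
(b) Bernoulli: P₂-P₁=0.5*rho*(V₁^2-V₂^2)/1000=0.5*1.225*(2.84^2-4.90^2)/1000=-0.009766 kPa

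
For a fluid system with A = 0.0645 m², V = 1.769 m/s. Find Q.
Formula: Q = A V
Q = 0.0645·1.769·1000 = 114.1 L/s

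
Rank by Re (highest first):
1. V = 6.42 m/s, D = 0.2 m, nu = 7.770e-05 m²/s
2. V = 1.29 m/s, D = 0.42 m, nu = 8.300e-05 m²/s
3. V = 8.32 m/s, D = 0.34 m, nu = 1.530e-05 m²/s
Case 1: Re = 16525
Case 2: Re = 6528
Case 3: Re = 184889
Ranking (highest first): 3, 1, 2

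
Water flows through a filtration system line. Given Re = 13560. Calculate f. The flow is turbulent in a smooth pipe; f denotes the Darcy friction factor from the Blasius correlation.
Formula: f = \frac{0.316}{Re^{0.25}}
f = 0.316/13560^0.25 = 0.02928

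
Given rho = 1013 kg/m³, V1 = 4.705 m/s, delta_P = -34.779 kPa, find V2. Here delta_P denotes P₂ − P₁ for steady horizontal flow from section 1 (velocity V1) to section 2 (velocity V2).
Formula: \Delta P = \frac{1}{2} \rho (V_1^2 - V_2^2)
Substituting knowns: -34.779 = 0.5·1013·(4.705² − V2²)/1000
Solving for V2: V2 = √(4.705² − 2·(-34.779·1000)/1013) = 9.529 m/s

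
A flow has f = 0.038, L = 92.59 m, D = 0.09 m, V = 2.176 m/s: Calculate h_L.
Formula: h_L = f \frac{L}{D} \frac{V^2}{2g}
h_L = 0.038·(92.59/0.09)·2.176²/(2·9.81) = 9.435 m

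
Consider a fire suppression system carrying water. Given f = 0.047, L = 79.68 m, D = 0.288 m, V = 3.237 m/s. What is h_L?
Formula: h_L = f \frac{L}{D} \frac{V^2}{2g}
h_L = 0.047·(79.68/0.288)·3.237²/(2·9.81) = 6.945 m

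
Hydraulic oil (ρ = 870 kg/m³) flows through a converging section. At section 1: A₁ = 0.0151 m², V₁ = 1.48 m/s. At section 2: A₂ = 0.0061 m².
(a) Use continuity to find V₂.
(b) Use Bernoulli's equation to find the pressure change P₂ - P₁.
(a) Continuity: A₁V₁=A₂V₂ -> V₂=A₁V₁/A₂=0.0151*1.48/0.0061=3.66 m/s
(b) Bernoulli: P₂-P₁=0.5*rho*(V₁^2-V₂^2)/1000=0.5*870*(1.48^2-3.66^2)/1000=-4.874 kPa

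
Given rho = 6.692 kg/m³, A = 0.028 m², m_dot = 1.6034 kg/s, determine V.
Formula: \dot{m} = \rho A V
Substituting knowns: 1.6034 = 6.692·0.028·V
Solving for V: V = 1.6034/(6.692·0.028) = 8.557 m/s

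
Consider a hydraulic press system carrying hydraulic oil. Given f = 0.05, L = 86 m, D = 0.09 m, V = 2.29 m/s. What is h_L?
Formula: h_L = f \frac{L}{D} \frac{V^2}{2g}
h_L = 0.05·(86/0.09)·2.29²/(2·9.81) = 12.77 m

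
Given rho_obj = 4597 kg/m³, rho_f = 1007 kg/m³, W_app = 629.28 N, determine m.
Formula: W_{app} = mg\left(1 - \frac{\rho_f}{\rho_{obj}}\right)
Substituting knowns: 629.28 = m·9.81·(1 − 1007/4597)
Solving for m: m = 629.28/(9.81·(1 − 1007/4597)) = 82.14 kg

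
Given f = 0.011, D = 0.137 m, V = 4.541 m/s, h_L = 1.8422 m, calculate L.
Formula: h_L = f \frac{L}{D} \frac{V^2}{2g}
Substituting knowns: 1.8422 = 0.011·(L/0.137)·4.541²/(2·9.81)
Solving for L: L = 1.8422·2·9.81·0.137/(0.011·4.541²) = 21.83 m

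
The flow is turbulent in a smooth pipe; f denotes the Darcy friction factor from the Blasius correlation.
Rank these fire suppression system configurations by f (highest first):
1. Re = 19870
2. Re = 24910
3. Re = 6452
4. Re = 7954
Case 1: f = 0.02662
Case 2: f = 0.02515
Case 3: f = 0.03526
Case 4: f = 0.03346
Ranking (highest first): 3, 4, 1, 2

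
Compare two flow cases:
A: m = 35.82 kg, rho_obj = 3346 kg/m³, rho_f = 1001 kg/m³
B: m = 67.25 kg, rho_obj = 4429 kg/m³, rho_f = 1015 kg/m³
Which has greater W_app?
W_app(A) = 246.3 N, W_app(B) = 508.5 N. Answer: B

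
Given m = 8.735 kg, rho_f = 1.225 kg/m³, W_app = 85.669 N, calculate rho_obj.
Formula: W_{app} = mg\left(1 - \frac{\rho_f}{\rho_{obj}}\right)
Substituting knowns: 85.669 = 8.735·9.81·(1 − 1.225/rho_obj)
Solving for rho_obj: rho_obj = 1.225/(1 − 85.669/(8.735·9.81)) = 4917 kg/m³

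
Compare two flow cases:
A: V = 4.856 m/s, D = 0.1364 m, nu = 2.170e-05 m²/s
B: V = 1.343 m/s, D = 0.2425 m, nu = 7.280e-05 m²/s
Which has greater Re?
Re(A) = 30523, Re(B) = 4474. Answer: A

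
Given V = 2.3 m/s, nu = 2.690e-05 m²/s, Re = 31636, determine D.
Formula: Re = \frac{V D}{\nu}
Substituting knowns: 31636 = 2.3·D/2.690e-05
Solving for D: D = 31636·2.690e-05/2.3 = 0.37 m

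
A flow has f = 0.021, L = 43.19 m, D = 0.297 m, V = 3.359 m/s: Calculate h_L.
Formula: h_L = f \frac{L}{D} \frac{V^2}{2g}
h_L = 0.021·(43.19/0.297)·3.359²/(2·9.81) = 1.756 m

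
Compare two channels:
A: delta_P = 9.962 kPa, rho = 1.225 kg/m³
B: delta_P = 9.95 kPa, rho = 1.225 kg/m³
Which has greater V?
V(A) = 127.5 m/s, V(B) = 127.5 m/s. Answer: A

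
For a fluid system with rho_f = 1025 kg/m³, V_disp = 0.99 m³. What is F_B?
Formula: F_B = \rho_f g V_{disp}
F_B = 1025·9.81·0.99 = 9955 N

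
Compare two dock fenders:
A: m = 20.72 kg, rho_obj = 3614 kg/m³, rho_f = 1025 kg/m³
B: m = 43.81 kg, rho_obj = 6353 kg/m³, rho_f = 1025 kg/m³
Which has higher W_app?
W_app(A) = 145.6 N, W_app(B) = 360.4 N. Answer: B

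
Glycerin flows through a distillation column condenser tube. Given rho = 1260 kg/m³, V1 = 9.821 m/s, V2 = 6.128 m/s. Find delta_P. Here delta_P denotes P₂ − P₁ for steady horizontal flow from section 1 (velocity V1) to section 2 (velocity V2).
Formula: \Delta P = \frac{1}{2} \rho (V_1^2 - V_2^2)
delta_P = 0.5·1260·(9.821² − 6.128²)/1000 = 37.11 kPa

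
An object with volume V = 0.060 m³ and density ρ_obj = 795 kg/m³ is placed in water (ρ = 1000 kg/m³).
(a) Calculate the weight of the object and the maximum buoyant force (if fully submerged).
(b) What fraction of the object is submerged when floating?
(a) W=rho_obj*g*V=795*9.81*0.060=467.9 N; F_B(max)=rho*g*V=1000*9.81*0.060=588.6 N
(b) Floating fraction=rho_obj/rho=795/1000=0.795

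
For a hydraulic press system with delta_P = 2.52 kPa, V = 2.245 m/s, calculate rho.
Formula: V = \sqrt{\frac{2 \Delta P}{\rho}}
Substituting knowns: 2.245 = √(2·(2.52·1000)/rho)
Solving for rho: rho = 2·(2.52·1000)/2.245² = 1000 kg/m³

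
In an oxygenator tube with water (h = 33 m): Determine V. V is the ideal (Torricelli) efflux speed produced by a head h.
Formula: V = \sqrt{2 g h}
V = √(2·9.81·33) = 25.45 m/s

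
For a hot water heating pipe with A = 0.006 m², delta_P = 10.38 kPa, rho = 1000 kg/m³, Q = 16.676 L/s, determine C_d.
Formula: Q = C_d A \sqrt{\frac{2 \Delta P}{\rho}}
Substituting knowns: 16.676 = C_d·0.006·√(2·(10.38·1000)/1000)·1000
Solving for C_d: C_d = (16.676/1000)/(0.006·√(2·(10.38·1000)/1000)) = 0.61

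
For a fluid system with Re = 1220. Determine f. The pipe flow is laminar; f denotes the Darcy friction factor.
Formula: f = \frac{64}{Re}
f = 64/1220 = 0.05246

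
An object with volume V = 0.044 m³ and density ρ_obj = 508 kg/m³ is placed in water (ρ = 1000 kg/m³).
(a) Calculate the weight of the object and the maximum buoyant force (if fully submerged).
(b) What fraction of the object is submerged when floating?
(a) W=rho_obj*g*V=508*9.81*0.044=219.3 N; F_B(max)=rho*g*V=1000*9.81*0.044=431.6 N
(b) Floating fraction=rho_obj/rho=508/1000=0.508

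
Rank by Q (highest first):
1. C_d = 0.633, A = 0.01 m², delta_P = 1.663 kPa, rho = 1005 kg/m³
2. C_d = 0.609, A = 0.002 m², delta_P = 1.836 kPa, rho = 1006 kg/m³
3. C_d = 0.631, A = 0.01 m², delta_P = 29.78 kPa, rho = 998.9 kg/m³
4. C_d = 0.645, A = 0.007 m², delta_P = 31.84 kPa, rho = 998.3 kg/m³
Case 1: Q = 11.52 L/s
Case 2: Q = 2.327 L/s
Case 3: Q = 48.72 L/s
Case 4: Q = 36.06 L/s
Ranking (highest first): 3, 4, 1, 2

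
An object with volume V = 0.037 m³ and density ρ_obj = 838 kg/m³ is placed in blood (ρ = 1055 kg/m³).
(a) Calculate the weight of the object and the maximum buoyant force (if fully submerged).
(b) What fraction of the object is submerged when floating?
(a) W=rho_obj*g*V=838*9.81*0.037=304.2 N; F_B(max)=rho*g*V=1055*9.81*0.037=382.9 N
(b) Floating fraction=rho_obj/rho=838/1055=0.794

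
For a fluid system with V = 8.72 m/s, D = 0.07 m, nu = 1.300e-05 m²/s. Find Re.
Formula: Re = \frac{V D}{\nu}
Re = 8.72·0.07/1.300e-05 = 46954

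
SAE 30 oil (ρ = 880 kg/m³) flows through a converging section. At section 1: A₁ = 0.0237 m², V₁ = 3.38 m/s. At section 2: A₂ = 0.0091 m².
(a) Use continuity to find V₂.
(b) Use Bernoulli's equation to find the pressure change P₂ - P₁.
(a) Continuity: A₁V₁=A₂V₂ -> V₂=A₁V₁/A₂=0.0237*3.38/0.0091=8.80 m/s
(b) Bernoulli: P₂-P₁=0.5*rho*(V₁^2-V₂^2)/1000=0.5*880*(3.38^2-8.80^2)/1000=-29.05 kPa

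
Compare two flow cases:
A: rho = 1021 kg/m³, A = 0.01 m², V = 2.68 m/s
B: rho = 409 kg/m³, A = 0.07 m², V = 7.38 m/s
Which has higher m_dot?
m_dot(A) = 27.36 kg/s, m_dot(B) = 211.3 kg/s. Answer: B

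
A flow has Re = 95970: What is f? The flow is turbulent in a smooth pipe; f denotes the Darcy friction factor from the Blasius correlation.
Formula: f = \frac{0.316}{Re^{0.25}}
f = 0.316/95970^0.25 = 0.01795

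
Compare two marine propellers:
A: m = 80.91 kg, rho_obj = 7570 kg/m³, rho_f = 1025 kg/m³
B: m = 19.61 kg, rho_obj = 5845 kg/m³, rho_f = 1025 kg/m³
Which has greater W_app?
W_app(A) = 686.3 N, W_app(B) = 158.6 N. Answer: A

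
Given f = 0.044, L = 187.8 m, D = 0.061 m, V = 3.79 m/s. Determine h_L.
Formula: h_L = f \frac{L}{D} \frac{V^2}{2g}
h_L = 0.044·(187.8/0.061)·3.79²/(2·9.81) = 99.17 m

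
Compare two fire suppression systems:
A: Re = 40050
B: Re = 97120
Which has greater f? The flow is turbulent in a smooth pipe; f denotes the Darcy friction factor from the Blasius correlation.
f(A) = 0.02234, f(B) = 0.0179. Answer: A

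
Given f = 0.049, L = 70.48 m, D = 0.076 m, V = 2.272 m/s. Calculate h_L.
Formula: h_L = f \frac{L}{D} \frac{V^2}{2g}
h_L = 0.049·(70.48/0.076)·2.272²/(2·9.81) = 11.96 m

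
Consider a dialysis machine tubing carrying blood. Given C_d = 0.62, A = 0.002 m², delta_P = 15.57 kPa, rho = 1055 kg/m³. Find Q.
Formula: Q = C_d A \sqrt{\frac{2 \Delta P}{\rho}}
Q = 0.62·0.002·√(2·(15.57·1000)/1055)·1000 = 6.737 L/s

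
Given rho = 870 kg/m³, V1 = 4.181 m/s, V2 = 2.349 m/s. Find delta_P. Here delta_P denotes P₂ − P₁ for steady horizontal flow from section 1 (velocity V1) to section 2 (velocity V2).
Formula: \Delta P = \frac{1}{2} \rho (V_1^2 - V_2^2)
delta_P = 0.5·870·(4.181² − 2.349²)/1000 = 5.204 kPa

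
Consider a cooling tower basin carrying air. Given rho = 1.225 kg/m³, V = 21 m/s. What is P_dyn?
Formula: P_{dyn} = \frac{1}{2} \rho V^2
P_dyn = 0.5·1.225·21²/1000 = 0.2701 kPa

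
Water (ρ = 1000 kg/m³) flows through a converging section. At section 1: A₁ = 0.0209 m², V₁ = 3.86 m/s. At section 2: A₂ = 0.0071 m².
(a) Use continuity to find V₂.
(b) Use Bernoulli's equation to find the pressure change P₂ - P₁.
(a) Continuity: A₁V₁=A₂V₂ -> V₂=A₁V₁/A₂=0.0209*3.86/0.0071=11.36 m/s
(b) Bernoulli: P₂-P₁=0.5*rho*(V₁^2-V₂^2)/1000=0.5*1000*(3.86^2-11.36^2)/1000=-57.08 kPa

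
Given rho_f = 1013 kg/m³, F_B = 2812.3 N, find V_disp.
Formula: F_B = \rho_f g V_{disp}
Substituting knowns: 2812.3 = 1013·9.81·V_disp
Solving for V_disp: V_disp = 2812.3/(1013·9.81) = 0.283 m³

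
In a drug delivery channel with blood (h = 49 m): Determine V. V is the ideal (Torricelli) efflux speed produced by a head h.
Formula: V = \sqrt{2 g h}
V = √(2·9.81·49) = 31.01 m/s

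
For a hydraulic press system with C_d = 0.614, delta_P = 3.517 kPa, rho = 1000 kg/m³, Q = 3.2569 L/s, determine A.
Formula: Q = C_d A \sqrt{\frac{2 \Delta P}{\rho}}
Substituting knowns: 3.2569 = 0.614·A·√(2·(3.517·1000)/1000)·1000
Solving for A: A = (3.2569/1000)/(0.614·√(2·(3.517·1000)/1000)) = 0.002 m²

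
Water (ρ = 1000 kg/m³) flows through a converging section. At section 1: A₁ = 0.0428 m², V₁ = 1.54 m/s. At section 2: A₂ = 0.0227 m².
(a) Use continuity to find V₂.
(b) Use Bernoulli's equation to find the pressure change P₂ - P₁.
(a) Continuity: A₁V₁=A₂V₂ -> V₂=A₁V₁/A₂=0.0428*1.54/0.0227=2.90 m/s
(b) Bernoulli: P₂-P₁=0.5*rho*(V₁^2-V₂^2)/1000=0.5*1000*(1.54^2-2.90^2)/1000=-3.019 kPa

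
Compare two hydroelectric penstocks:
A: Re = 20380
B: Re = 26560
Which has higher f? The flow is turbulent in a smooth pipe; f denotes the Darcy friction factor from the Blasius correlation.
f(A) = 0.02645, f(B) = 0.02475. Answer: A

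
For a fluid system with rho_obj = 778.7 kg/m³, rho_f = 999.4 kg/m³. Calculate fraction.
Formula: f_{sub} = \frac{\rho_{obj}}{\rho_f}
fraction = 778.7/999.4 = 0.7792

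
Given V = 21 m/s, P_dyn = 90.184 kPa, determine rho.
Formula: P_{dyn} = \frac{1}{2} \rho V^2
Substituting knowns: 90.184 = 0.5·rho·21²/1000
Solving for rho: rho = 2·(90.184·1000)/21² = 409 kg/m³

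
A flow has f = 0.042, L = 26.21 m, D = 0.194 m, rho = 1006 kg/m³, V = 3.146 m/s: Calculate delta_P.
Formula: \Delta P = f \frac{L}{D} \frac{\rho V^2}{2}
delta_P = 0.042·(26.21/0.194)·0.5·1006·3.146²/1000 = 28.25 kPa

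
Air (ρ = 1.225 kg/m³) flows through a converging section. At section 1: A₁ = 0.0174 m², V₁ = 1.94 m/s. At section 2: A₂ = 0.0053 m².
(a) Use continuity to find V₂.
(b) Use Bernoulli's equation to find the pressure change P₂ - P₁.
(a) Continuity: A₁V₁=A₂V₂ -> V₂=A₁V₁/A₂=0.0174*1.94/0.0053=6.37 m/s
(b) Bernoulli: P₂-P₁=0.5*rho*(V₁^2-V₂^2)/1000=0.5*1.225*(1.94^2-6.37^2)/1000=-0.02255 kPa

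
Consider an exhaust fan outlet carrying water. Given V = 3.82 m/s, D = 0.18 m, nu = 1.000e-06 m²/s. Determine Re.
Formula: Re = \frac{V D}{\nu}
Re = 3.82·0.18/1.000e-06 = 687600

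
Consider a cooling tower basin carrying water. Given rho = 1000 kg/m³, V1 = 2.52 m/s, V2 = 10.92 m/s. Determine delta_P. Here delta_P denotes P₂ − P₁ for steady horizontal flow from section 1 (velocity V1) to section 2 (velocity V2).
Formula: \Delta P = \frac{1}{2} \rho (V_1^2 - V_2^2)
delta_P = 0.5·1000·(2.52² − 10.92²)/1000 = -56.45 kPa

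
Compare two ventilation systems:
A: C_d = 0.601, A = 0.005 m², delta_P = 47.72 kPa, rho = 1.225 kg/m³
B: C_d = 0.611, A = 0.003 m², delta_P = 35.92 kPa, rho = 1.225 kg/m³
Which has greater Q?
Q(A) = 838.8 L/s, Q(B) = 443.9 L/s. Answer: A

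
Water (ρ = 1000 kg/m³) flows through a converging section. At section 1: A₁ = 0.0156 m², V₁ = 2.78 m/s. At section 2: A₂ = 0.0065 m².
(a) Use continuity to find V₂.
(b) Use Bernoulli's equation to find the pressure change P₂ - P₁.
(a) Continuity: A₁V₁=A₂V₂ -> V₂=A₁V₁/A₂=0.0156*2.78/0.0065=6.67 m/s
(b) Bernoulli: P₂-P₁=0.5*rho*(V₁^2-V₂^2)/1000=0.5*1000*(2.78^2-6.67^2)/1000=-18.38 kPa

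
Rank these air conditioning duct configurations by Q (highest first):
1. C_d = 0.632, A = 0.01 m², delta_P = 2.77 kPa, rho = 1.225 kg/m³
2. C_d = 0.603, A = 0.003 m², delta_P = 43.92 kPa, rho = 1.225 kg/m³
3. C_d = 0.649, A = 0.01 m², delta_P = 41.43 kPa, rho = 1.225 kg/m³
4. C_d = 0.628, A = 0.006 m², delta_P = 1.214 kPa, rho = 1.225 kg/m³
Case 1: Q = 425 L/s
Case 2: Q = 484.4 L/s
Case 3: Q = 1688 L/s
Case 4: Q = 167.8 L/s
Ranking (highest first): 3, 2, 1, 4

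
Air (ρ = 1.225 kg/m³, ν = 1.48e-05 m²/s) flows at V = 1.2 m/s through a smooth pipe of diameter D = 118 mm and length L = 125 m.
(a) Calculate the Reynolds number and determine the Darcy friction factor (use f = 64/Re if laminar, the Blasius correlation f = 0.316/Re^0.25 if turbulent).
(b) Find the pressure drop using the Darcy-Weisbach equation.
(a) Re = V·D/ν = 1.2·0.118/1.48e-05 = 9567.6 → turbulent (Re > 4000); f = 0.316/Re^0.25 = 0.316/9567.6^0.25 = 0.031951
(b) Darcy-Weisbach: ΔP = f·(L/D)·½ρV²/1000 = 0.031951·(125/0.118)·½·1.225·1.2²/1000 = 0.02985 kPa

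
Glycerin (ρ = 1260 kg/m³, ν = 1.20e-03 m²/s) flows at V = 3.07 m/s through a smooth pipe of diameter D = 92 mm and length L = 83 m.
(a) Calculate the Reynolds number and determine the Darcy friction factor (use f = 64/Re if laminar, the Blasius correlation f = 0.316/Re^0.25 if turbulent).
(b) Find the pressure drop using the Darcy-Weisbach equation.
(a) Re = V·D/ν = 3.07·0.092/1.20e-03 = 235.37 → laminar (Re < 2300); f = 64/Re = 64/235.37 = 0.27191
(b) Darcy-Weisbach: ΔP = f·(L/D)·½ρV²/1000 = 0.27191·(83/0.092)·½·1260·3.07²/1000 = 1457 kPa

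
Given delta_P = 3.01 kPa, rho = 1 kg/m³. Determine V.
Formula: V = \sqrt{\frac{2 \Delta P}{\rho}}
V = √(2·(3.01·1000)/1) = 77.59 m/s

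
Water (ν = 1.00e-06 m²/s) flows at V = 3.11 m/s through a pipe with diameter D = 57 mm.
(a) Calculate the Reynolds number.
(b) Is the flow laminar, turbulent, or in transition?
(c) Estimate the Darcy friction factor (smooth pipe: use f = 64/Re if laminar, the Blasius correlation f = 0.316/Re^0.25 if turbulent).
(a) Re = V·D/ν = 3.11·0.057/1.00e-06 = 177270
(b) Flow regime: turbulent (Re > 4000)
(c) Friction factor: f = 0.316/Re^0.25 = 0.316/177270^0.25 = 0.0154 (Blasius is strictly valid for Re ≲ 1e5; used here as the smooth-pipe estimate the problem specifies)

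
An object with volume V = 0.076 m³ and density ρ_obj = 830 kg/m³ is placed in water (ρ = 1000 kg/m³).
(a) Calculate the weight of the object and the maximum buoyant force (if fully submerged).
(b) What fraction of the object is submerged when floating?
(a) W=rho_obj*g*V=830*9.81*0.076=618.8 N; F_B(max)=rho*g*V=1000*9.81*0.076=745.6 N
(b) Floating fraction=rho_obj/rho=830/1000=0.830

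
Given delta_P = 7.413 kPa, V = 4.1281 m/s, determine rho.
Formula: V = \sqrt{\frac{2 \Delta P}{\rho}}
Substituting knowns: 4.1281 = √(2·(7.413·1000)/rho)
Solving for rho: rho = 2·(7.413·1000)/4.1281² = 870 kg/m³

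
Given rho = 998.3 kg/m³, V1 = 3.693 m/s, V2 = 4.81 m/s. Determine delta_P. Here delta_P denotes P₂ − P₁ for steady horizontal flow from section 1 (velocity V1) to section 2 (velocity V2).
Formula: \Delta P = \frac{1}{2} \rho (V_1^2 - V_2^2)
delta_P = 0.5·998.3·(3.693² − 4.81²)/1000 = -4.741 kPa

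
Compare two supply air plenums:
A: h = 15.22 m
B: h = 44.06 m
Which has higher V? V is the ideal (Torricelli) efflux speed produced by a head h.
V(A) = 17.28 m/s, V(B) = 29.4 m/s. Answer: B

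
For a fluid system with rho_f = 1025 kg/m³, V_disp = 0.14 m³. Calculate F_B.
Formula: F_B = \rho_f g V_{disp}
F_B = 1025·9.81·0.14 = 1408 N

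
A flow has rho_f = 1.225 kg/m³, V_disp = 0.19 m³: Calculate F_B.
Formula: F_B = \rho_f g V_{disp}
F_B = 1.225·9.81·0.19 = 2.283 N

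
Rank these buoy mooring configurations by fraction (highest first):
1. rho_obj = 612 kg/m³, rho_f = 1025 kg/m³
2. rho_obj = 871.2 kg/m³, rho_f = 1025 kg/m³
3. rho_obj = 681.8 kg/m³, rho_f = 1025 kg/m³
Case 1: fraction = 0.5971
Case 2: fraction = 0.85
Case 3: fraction = 0.6652
Ranking (highest first): 2, 3, 1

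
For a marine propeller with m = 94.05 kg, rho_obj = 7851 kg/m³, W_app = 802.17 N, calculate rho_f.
Formula: W_{app} = mg\left(1 - \frac{\rho_f}{\rho_{obj}}\right)
Substituting knowns: 802.17 = 94.05·9.81·(1 − rho_f/7851)
Solving for rho_f: rho_f = 7851·(1 − 802.17/(94.05·9.81)) = 1025 kg/m³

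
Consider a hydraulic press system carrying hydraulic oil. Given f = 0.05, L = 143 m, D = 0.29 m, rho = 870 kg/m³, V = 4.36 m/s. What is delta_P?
Formula: \Delta P = f \frac{L}{D} \frac{\rho V^2}{2}
delta_P = 0.05·(143/0.29)·0.5·870·4.36²/1000 = 203.9 kPa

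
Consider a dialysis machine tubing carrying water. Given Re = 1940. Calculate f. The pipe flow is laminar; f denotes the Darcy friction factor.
Formula: f = \frac{64}{Re}
f = 64/1940 = 0.03299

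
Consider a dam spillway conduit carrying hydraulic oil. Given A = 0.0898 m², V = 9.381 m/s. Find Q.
Formula: Q = A V
Q = 0.0898·9.381·1000 = 842.4 L/s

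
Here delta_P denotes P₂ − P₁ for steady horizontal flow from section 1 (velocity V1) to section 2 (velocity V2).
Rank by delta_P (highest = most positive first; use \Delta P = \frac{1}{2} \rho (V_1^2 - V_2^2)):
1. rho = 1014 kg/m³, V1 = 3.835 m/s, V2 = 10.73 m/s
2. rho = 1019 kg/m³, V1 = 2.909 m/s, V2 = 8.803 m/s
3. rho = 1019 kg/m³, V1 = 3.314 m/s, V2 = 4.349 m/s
Case 1: delta_P = -50.92 kPa
Case 2: delta_P = -35.17 kPa
Case 3: delta_P = -4.041 kPa
Ranking (highest first): 3, 2, 1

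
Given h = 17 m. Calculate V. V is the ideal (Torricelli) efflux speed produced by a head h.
Formula: V = \sqrt{2 g h}
V = √(2·9.81·17) = 18.26 m/s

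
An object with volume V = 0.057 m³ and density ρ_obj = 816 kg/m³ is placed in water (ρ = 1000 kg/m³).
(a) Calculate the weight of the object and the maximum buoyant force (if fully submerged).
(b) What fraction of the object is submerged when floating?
(a) W=rho_obj*g*V=816*9.81*0.057=456.3 N; F_B(max)=rho*g*V=1000*9.81*0.057=559.2 N
(b) Floating fraction=rho_obj/rho=816/1000=0.816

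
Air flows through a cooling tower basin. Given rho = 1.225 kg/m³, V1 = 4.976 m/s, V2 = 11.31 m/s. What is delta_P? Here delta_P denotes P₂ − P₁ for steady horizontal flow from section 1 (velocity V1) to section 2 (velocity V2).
Formula: \Delta P = \frac{1}{2} \rho (V_1^2 - V_2^2)
delta_P = 0.5·1.225·(4.976² − 11.31²)/1000 = -0.06318 kPa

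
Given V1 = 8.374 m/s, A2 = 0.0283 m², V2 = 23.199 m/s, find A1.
Formula: V_2 = \frac{A_1 V_1}{A_2}
Substituting knowns: 23.199 = A1·8.374/0.0283
Solving for A1: A1 = 23.199·0.0283/8.374 = 0.0784 m²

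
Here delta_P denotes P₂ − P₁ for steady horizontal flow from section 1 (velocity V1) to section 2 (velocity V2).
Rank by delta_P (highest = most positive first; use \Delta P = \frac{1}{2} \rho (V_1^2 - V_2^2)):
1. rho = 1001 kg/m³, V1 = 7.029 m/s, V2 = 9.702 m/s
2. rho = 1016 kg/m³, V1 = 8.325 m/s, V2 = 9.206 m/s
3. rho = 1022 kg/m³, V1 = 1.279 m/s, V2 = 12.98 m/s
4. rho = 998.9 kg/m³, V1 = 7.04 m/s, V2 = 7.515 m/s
Case 1: delta_P = -22.38 kPa
Case 2: delta_P = -7.846 kPa
Case 3: delta_P = -85.26 kPa
Case 4: delta_P = -3.453 kPa
Ranking (highest first): 4, 2, 1, 3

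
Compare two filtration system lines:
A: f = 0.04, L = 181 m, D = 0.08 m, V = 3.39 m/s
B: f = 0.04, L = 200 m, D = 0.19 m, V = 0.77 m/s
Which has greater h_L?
h_L(A) = 53.01 m, h_L(B) = 1.272 m. Answer: A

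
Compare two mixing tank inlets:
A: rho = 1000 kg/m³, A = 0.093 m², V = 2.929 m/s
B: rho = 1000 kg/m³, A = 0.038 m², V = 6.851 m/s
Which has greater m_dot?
m_dot(A) = 272.4 kg/s, m_dot(B) = 260.3 kg/s. Answer: A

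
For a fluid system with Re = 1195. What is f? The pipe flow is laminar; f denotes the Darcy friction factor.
Formula: f = \frac{64}{Re}
f = 64/1195 = 0.05356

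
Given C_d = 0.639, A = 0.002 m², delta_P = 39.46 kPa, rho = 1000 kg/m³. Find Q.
Formula: Q = C_d A \sqrt{\frac{2 \Delta P}{\rho}}
Q = 0.639·0.002·√(2·(39.46·1000)/1000)·1000 = 11.35 L/s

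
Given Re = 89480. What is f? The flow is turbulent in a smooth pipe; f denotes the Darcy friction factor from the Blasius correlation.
Formula: f = \frac{0.316}{Re^{0.25}}
f = 0.316/89480^0.25 = 0.01827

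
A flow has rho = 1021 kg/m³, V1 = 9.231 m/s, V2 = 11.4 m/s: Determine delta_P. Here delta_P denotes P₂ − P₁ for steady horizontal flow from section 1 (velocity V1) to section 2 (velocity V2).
Formula: \Delta P = \frac{1}{2} \rho (V_1^2 - V_2^2)
delta_P = 0.5·1021·(9.231² − 11.4²)/1000 = -22.84 kPa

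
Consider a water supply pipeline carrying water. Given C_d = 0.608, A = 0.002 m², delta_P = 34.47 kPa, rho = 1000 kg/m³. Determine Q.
Formula: Q = C_d A \sqrt{\frac{2 \Delta P}{\rho}}
Q = 0.608·0.002·√(2·(34.47·1000)/1000)·1000 = 10.1 L/s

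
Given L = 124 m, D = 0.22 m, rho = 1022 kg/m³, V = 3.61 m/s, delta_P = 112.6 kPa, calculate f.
Formula: \Delta P = f \frac{L}{D} \frac{\rho V^2}{2}
Substituting knowns: 112.6 = f·(124/0.22)·0.5·1022·3.61²/1000
Solving for f: f = (112.6·1000)/((124/0.22)·0.5·1022·3.61²) = 0.03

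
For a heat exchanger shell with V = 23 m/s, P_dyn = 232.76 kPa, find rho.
Formula: P_{dyn} = \frac{1}{2} \rho V^2
Substituting knowns: 232.76 = 0.5·rho·23²/1000
Solving for rho: rho = 2·(232.76·1000)/23² = 880 kg/m³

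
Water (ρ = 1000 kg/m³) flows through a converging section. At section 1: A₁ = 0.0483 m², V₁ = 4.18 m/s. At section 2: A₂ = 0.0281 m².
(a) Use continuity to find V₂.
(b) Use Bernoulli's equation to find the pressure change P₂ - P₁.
(a) Continuity: A₁V₁=A₂V₂ -> V₂=A₁V₁/A₂=0.0483*4.18/0.0281=7.18 m/s
(b) Bernoulli: P₂-P₁=0.5*rho*(V₁^2-V₂^2)/1000=0.5*1000*(4.18^2-7.18^2)/1000=-17.04 kPa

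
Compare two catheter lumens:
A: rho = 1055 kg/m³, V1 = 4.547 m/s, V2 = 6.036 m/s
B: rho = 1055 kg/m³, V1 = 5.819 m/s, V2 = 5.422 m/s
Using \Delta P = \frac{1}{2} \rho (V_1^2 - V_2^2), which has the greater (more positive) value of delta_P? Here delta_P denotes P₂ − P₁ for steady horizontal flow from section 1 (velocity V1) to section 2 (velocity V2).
delta_P(A) = -8.312 kPa, delta_P(B) = 2.354 kPa. Answer: B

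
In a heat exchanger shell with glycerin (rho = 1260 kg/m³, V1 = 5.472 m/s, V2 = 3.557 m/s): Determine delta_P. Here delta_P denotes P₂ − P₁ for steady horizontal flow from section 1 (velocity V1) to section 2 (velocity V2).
Formula: \Delta P = \frac{1}{2} \rho (V_1^2 - V_2^2)
delta_P = 0.5·1260·(5.472² − 3.557²)/1000 = 10.89 kPa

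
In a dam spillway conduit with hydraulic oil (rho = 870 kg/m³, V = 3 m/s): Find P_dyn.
Formula: P_{dyn} = \frac{1}{2} \rho V^2
P_dyn = 0.5·870·3²/1000 = 3.915 kPa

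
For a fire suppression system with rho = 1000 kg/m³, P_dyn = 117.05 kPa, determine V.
Formula: P_{dyn} = \frac{1}{2} \rho V^2
Substituting knowns: 117.05 = 0.5·1000·V²/1000
Solving for V: V = √(2·(117.05·1000)/1000) = 15.3 m/s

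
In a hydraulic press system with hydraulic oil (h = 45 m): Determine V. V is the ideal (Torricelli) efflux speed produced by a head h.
Formula: V = \sqrt{2 g h}
V = √(2·9.81·45) = 29.71 m/s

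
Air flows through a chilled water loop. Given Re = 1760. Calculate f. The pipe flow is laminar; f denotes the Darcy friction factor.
Formula: f = \frac{64}{Re}
f = 64/1760 = 0.03636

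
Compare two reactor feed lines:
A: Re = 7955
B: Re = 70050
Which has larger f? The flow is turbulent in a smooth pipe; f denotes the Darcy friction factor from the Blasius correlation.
f(A) = 0.03346, f(B) = 0.01942. Answer: A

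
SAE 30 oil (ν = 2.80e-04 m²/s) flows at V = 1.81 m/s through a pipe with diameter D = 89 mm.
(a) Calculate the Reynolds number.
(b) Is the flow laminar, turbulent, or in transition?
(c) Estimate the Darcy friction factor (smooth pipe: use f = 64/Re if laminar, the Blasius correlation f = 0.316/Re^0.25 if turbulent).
(a) Re = V·D/ν = 1.81·0.089/2.80e-04 = 575.32
(b) Flow regime: laminar (Re < 2300)
(c) Friction factor: f = 64/Re = 64/575.32 = 0.1112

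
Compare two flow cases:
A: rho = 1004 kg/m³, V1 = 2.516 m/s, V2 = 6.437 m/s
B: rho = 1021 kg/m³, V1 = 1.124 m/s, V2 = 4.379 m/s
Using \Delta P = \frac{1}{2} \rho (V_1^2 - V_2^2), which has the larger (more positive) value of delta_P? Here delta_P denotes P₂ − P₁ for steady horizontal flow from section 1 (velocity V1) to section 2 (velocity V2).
delta_P(A) = -17.62 kPa, delta_P(B) = -9.144 kPa. Answer: B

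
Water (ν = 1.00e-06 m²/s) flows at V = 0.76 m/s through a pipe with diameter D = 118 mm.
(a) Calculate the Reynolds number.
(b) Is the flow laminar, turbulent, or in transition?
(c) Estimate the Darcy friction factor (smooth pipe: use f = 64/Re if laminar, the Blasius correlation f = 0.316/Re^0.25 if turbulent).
(a) Re = V·D/ν = 0.76·0.118/1.00e-06 = 89680
(b) Flow regime: turbulent (Re > 4000)
(c) Friction factor: f = 0.316/Re^0.25 = 0.316/89680^0.25 = 0.01826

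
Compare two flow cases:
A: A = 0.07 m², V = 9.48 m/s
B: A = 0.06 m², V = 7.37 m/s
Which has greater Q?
Q(A) = 663.6 L/s, Q(B) = 442.2 L/s. Answer: A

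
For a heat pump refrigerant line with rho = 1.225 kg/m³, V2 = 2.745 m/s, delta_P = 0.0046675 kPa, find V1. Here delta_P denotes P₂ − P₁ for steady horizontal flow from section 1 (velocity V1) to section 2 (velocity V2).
Formula: \Delta P = \frac{1}{2} \rho (V_1^2 - V_2^2)
Substituting knowns: 0.0046675 = 0.5·1.225·(V1² − 2.745²)/1000
Solving for V1: V1 = √(2.745² + 2·(0.0046675·1000)/1.225) = 3.893 m/s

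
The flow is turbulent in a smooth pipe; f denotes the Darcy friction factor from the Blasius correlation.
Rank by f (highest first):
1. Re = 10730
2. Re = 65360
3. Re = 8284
Case 1: f = 0.03105
Case 2: f = 0.01976
Case 3: f = 0.03312
Ranking (highest first): 3, 1, 2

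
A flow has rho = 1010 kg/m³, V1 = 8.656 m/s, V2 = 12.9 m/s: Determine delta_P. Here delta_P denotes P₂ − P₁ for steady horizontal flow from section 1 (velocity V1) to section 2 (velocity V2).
Formula: \Delta P = \frac{1}{2} \rho (V_1^2 - V_2^2)
delta_P = 0.5·1010·(8.656² − 12.9²)/1000 = -46.2 kPa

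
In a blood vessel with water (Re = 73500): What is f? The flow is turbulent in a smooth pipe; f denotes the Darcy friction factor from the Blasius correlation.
Formula: f = \frac{0.316}{Re^{0.25}}
f = 0.316/73500^0.25 = 0.01919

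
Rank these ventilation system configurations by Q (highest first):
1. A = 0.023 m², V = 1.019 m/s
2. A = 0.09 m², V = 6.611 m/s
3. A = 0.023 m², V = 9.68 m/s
Case 1: Q = 23.44 L/s
Case 2: Q = 595 L/s
Case 3: Q = 222.6 L/s
Ranking (highest first): 2, 3, 1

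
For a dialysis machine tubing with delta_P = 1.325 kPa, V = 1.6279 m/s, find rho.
Formula: V = \sqrt{\frac{2 \Delta P}{\rho}}
Substituting knowns: 1.6279 = √(2·(1.325·1000)/rho)
Solving for rho: rho = 2·(1.325·1000)/1.6279² = 1000 kg/m³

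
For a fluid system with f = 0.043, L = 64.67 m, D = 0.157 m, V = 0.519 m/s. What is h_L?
Formula: h_L = f \frac{L}{D} \frac{V^2}{2g}
h_L = 0.043·(64.67/0.157)·0.519²/(2·9.81) = 0.2432 m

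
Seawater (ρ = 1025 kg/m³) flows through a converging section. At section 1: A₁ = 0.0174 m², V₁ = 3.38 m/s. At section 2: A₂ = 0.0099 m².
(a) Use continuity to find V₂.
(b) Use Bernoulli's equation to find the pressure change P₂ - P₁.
(a) Continuity: A₁V₁=A₂V₂ -> V₂=A₁V₁/A₂=0.0174*3.38/0.0099=5.94 m/s
(b) Bernoulli: P₂-P₁=0.5*rho*(V₁^2-V₂^2)/1000=0.5*1025*(3.38^2-5.94^2)/1000=-12.23 kPa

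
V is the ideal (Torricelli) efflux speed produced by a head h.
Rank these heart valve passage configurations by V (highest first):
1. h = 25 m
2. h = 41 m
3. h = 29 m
Case 1: V = 22.15 m/s
Case 2: V = 28.36 m/s
Case 3: V = 23.85 m/s
Ranking (highest first): 2, 3, 1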